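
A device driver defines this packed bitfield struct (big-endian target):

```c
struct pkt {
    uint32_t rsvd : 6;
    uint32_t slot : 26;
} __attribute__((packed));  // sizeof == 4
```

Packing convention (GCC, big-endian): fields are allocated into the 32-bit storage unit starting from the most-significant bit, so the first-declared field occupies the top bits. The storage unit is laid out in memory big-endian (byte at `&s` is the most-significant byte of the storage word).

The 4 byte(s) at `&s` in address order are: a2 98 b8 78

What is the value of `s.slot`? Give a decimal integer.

[0]=0xa2 [1]=0x98 [2]=0xb8 [3]=0x78 (big-endian) → word 0xa298b878
rsvd [26+:6] = (word>>26) & 0x3f = 40
slot [0+:26] = (word>>0) & 0x3ffffff = 43563128  ←

43563128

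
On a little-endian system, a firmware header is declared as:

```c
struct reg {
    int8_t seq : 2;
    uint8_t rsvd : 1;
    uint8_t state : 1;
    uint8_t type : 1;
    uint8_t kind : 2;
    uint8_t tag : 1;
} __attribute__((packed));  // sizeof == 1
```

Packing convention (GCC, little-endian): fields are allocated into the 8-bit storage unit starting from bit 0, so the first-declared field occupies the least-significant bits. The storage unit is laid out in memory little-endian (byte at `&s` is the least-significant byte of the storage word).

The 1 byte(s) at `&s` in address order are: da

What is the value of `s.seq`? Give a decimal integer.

-2

[0]=0xda (little-endian) → word 0xda
seq [0+:2] = (word>>0) & 0x3 = 2  ←
rsvd [2+:1] = (word>>2) & 0x1 = 0
state [3+:1] = (word>>3) & 0x1 = 1
type [4+:1] = (word>>4) & 0x1 = 1
kind [5+:2] = (word>>5) & 0x3 = 2
tag [7+:1] = (word>>7) & 0x1 = 1
seq signed 2b, MSB=1: 2 - 4 = -2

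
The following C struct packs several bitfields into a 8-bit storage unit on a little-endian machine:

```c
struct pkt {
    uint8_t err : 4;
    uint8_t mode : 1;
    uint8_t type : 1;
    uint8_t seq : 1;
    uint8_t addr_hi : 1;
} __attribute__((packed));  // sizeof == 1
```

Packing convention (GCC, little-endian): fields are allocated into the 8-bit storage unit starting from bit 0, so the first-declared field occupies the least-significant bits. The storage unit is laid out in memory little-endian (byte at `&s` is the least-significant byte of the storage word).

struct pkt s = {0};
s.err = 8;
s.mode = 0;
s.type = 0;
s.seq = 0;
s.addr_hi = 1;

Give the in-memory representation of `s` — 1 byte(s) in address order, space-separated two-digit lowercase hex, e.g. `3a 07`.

err (4b) val=8 bits=0x8 at bit 0: 0x08
mode (1b) val=0 bits=0x0 at bit 4: 0x08
type (1b) val=0 bits=0x0 at bit 5: 0x08
seq (1b) val=0 bits=0x0 at bit 6: 0x08
addr_hi (1b) val=1 bits=0x1 at bit 7: 0x88
word = 0x88 → little-endian bytes:
  [0]=0x88

88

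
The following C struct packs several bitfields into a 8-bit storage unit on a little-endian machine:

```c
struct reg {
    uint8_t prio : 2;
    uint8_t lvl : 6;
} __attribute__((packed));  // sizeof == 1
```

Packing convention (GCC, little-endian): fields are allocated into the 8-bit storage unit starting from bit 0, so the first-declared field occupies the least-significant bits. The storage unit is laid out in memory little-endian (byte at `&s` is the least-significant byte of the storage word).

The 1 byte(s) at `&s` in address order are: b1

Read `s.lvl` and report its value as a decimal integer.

44

[0]=0xb1 (little-endian) → word 0xb1
prio:2 @ bit 0 → (0xb1>>0)&0x3 = 0x1
lvl:6 @ bit 2 → (0xb1>>2)&0x3f = 0x2c  ←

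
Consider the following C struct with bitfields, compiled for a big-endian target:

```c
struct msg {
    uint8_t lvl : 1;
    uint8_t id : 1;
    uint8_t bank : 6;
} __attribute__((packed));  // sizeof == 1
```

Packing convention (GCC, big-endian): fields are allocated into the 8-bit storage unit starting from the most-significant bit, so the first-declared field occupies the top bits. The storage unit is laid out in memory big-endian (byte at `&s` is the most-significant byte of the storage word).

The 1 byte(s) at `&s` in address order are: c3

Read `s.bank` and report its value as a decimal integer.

3

[0]=0xc3 (big-endian) → word 0xc3
lvl [7+:1] = (word>>7) & 0x1 = 1
id [6+:1] = (word>>6) & 0x1 = 1
bank [0+:6] = (word>>0) & 0x3f = 3  ←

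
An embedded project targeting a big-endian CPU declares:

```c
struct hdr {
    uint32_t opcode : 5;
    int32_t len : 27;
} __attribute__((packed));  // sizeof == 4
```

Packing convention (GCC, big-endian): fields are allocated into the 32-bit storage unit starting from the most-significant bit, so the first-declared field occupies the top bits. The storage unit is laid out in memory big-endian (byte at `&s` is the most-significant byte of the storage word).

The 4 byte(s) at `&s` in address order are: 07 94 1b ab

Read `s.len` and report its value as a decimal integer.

-7070805

[0]=0x07 [1]=0x94 [2]=0x1b [3]=0xab (big-endian) → word 0x07941bab
opcode [27+:5] = (word>>27) & 0x1f = 0
len [0+:27] = (word>>0) & 0x7ffffff = 127146923  ←
len signed 27b, MSB=1: 127146923 - 134217728 = -7070805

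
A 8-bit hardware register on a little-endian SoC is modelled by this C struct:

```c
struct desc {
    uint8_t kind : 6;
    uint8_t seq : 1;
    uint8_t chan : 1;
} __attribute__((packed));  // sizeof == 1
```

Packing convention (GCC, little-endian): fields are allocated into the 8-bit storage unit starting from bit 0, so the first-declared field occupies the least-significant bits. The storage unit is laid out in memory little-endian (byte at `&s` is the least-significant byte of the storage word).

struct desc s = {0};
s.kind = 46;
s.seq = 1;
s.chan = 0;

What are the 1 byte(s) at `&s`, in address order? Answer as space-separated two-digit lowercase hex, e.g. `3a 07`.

kind:6 = 46 → 0x2e << 0 → word 0x2e
seq:1 = 1 → 0x1 << 6 → word 0x6e
chan:1 = 0 → 0x0 << 7 → word 0x6e
word = 0x6e → little-endian bytes:
  [0]=0x6e

6e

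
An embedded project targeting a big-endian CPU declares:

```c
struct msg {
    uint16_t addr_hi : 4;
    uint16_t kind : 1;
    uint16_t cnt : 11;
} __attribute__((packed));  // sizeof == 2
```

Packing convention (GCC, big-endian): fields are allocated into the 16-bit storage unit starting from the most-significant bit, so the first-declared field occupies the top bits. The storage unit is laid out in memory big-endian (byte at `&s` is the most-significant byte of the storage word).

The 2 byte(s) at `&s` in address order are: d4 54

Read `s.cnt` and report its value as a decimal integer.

[0]=0xd4 [1]=0x54 (big-endian) → word 0xd454
addr_hi [12+:4] = (word>>12) & 0xf = 13
kind [11+:1] = (word>>11) & 0x1 = 0
cnt [0+:11] = (word>>0) & 0x7ff = 1108  ←

1108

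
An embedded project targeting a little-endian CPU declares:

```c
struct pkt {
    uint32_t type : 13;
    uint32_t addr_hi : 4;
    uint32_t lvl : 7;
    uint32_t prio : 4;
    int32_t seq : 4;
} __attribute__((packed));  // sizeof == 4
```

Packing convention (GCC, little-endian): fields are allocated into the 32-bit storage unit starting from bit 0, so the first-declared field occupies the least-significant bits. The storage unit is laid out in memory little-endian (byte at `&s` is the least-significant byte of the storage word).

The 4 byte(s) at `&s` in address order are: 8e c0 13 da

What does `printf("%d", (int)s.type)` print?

[0]=0x8e [1]=0xc0 [2]=0x13 [3]=0xda (little-endian) → word 0xda13c08e
type:13 @ bit 0 → (0xda13c08e>>0)&0x1fff = 0x8e  ←
addr_hi:4 @ bit 13 → (0xda13c08e>>13)&0xf = 0xe
lvl:7 @ bit 17 → (0xda13c08e>>17)&0x7f = 0x9
prio:4 @ bit 24 → (0xda13c08e>>24)&0xf = 0xa
seq:4 @ bit 28 → (0xda13c08e>>28)&0xf = 0xd

142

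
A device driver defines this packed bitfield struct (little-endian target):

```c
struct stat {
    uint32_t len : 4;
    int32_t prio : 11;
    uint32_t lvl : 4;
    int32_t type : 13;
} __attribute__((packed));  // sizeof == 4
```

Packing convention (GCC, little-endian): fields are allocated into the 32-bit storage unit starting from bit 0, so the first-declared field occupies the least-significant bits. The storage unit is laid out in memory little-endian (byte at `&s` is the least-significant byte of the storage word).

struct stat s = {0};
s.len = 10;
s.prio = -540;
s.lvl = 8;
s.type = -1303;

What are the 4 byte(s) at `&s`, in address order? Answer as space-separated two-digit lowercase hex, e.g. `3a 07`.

4a 5e 4c d7

len:4 = 10 → 0xa << 0 → word 0x0000000a
prio:11 = -540 → 0x5e4 << 4 → word 0x00005e4a
lvl:4 = 8 → 0x8 << 15 → word 0x00045e4a
type:13 = -1303 → 0x1ae9 << 19 → word 0xd74c5e4a
word = 0xd74c5e4a → little-endian bytes:
  [0]=0x4a  [1]=0x5e  [2]=0x4c  [3]=0xd7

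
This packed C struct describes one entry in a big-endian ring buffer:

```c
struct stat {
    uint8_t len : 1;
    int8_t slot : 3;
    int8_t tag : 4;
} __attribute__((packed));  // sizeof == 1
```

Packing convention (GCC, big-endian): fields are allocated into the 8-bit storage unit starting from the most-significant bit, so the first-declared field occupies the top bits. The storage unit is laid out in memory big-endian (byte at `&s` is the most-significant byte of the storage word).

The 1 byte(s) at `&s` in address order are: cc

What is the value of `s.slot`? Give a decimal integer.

-4

[0]=0xcc (big-endian) → word 0xcc
len:1 @ bit 7 → (0xcc>>7)&0x1 = 0x1
slot:3 @ bit 4 → (0xcc>>4)&0x7 = 0x4  ←
tag:4 @ bit 0 → (0xcc>>0)&0xf = 0xc
slot signed 3b, MSB=1: 4 - 8 = -4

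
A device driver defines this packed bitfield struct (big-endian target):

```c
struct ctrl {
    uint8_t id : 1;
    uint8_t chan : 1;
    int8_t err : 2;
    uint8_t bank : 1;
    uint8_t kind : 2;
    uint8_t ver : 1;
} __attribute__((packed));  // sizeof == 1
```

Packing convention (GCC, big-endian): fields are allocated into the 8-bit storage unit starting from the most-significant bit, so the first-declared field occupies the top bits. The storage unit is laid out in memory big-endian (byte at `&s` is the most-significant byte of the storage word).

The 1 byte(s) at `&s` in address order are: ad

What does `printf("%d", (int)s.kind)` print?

2

[0]=0xad (big-endian) → word 0xad
id:1 @ bit 7 → (0xad>>7)&0x1 = 0x1
chan:1 @ bit 6 → (0xad>>6)&0x1 = 0x0
err:2 @ bit 4 → (0xad>>4)&0x3 = 0x2
bank:1 @ bit 3 → (0xad>>3)&0x1 = 0x1
kind:2 @ bit 1 → (0xad>>1)&0x3 = 0x2  ←
ver:1 @ bit 0 → (0xad>>0)&0x1 = 0x1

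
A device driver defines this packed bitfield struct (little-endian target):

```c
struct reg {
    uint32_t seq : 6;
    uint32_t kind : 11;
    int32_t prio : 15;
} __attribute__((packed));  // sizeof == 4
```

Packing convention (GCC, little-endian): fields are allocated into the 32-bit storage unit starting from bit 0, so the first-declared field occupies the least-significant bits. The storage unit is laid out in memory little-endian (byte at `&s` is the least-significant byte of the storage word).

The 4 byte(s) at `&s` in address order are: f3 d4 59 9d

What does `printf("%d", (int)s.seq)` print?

[0]=0xf3 [1]=0xd4 [2]=0x59 [3]=0x9d (little-endian) → word 0x9d59d4f3
seq [0+:6] = (word>>0) & 0x3f = 51  ←
kind [6+:11] = (word>>6) & 0x7ff = 1875
prio [17+:15] = (word>>17) & 0x7fff = 20140

51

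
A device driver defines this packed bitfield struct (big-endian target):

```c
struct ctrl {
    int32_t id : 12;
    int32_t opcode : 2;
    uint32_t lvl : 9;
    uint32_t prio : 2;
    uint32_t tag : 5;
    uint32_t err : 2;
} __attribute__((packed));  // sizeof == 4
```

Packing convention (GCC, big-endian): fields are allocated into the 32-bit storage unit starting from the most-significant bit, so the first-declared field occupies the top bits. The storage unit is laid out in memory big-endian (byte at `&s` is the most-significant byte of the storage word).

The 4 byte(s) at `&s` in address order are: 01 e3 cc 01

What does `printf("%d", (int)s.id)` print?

30

[0]=0x01 [1]=0xe3 [2]=0xcc [3]=0x01 (big-endian) → word 0x01e3cc01
id [20+:12] = (word>>20) & 0xfff = 30  ←
opcode [18+:2] = (word>>18) & 0x3 = 0
lvl [9+:9] = (word>>9) & 0x1ff = 486
prio [7+:2] = (word>>7) & 0x3 = 0
tag [2+:5] = (word>>2) & 0x1f = 0
err [0+:2] = (word>>0) & 0x3 = 1
id signed 12b, MSB=0: value = 30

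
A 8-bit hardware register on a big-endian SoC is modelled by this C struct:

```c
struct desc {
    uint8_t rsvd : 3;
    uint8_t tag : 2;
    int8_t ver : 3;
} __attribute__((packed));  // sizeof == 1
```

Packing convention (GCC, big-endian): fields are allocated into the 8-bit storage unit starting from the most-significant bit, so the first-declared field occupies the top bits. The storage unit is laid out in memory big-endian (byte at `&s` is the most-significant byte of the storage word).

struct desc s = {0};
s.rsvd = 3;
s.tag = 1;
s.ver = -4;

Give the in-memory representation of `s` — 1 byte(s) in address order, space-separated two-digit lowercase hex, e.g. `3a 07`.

[5+:3] rsvd=3 & 0x7 = 0x3; word=0x60
[3+:2] tag=1 & 0x3 = 0x1; word=0x68
[0+:3] ver=-4 & 0x7 = 0x4; word=0x6c
word = 0x6c → big-endian bytes:
  [0]=0x6c

6c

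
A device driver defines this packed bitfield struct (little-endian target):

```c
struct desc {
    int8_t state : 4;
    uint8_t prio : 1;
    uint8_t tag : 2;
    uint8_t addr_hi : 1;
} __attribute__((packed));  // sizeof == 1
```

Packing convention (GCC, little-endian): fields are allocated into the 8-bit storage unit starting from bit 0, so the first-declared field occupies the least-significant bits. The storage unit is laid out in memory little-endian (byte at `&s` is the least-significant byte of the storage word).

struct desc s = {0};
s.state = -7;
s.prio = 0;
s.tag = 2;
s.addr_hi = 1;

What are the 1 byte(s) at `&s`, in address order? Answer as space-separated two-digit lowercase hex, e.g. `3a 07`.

c9

state (4b) val=-7 bits=0x9 at bit 0: 0x09
prio (1b) val=0 bits=0x0 at bit 4: 0x09
tag (2b) val=2 bits=0x2 at bit 5: 0x49
addr_hi (1b) val=1 bits=0x1 at bit 7: 0xc9
word = 0xc9 → little-endian bytes:
  [0]=0xc9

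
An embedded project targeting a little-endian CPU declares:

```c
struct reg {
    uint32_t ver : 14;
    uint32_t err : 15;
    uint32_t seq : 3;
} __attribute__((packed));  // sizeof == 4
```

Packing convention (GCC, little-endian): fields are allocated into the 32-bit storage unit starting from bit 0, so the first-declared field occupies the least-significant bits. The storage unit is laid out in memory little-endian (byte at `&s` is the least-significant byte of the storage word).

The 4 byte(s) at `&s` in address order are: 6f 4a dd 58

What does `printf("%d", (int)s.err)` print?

25461

[0]=0x6f [1]=0x4a [2]=0xdd [3]=0x58 (little-endian) → word 0x58dd4a6f
ver:14 @ bit 0 → (0x58dd4a6f>>0)&0x3fff = 0xa6f
err:15 @ bit 14 → (0x58dd4a6f>>14)&0x7fff = 0x6375  ←
seq:3 @ bit 29 → (0x58dd4a6f>>29)&0x7 = 0x2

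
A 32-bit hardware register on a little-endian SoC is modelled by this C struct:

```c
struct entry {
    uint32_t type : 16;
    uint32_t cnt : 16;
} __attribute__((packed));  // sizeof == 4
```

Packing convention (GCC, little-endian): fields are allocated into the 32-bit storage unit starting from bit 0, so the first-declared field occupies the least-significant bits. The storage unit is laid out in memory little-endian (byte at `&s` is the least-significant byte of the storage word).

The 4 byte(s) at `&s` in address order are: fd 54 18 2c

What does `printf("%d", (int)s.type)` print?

21757

[0]=0xfd [1]=0x54 [2]=0x18 [3]=0x2c (little-endian) → word 0x2c1854fd
type [0+:16] = (word>>0) & 0xffff = 21757  ←
cnt [16+:16] = (word>>16) & 0xffff = 11288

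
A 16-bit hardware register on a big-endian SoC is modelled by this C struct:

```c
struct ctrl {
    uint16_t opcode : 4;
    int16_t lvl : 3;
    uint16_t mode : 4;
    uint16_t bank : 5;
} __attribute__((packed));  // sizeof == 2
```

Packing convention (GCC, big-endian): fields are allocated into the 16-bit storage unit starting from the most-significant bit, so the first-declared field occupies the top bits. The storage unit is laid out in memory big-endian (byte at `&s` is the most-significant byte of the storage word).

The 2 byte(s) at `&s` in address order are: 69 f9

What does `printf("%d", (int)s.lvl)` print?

[0]=0x69 [1]=0xf9 (big-endian) → word 0x69f9
opcode:4 @ bit 12 → (0x69f9>>12)&0xf = 0x6
lvl:3 @ bit 9 → (0x69f9>>9)&0x7 = 0x4  ←
mode:4 @ bit 5 → (0x69f9>>5)&0xf = 0xf
bank:5 @ bit 0 → (0x69f9>>0)&0x1f = 0x19
lvl signed 3b, MSB=1: 4 - 8 = -4

-4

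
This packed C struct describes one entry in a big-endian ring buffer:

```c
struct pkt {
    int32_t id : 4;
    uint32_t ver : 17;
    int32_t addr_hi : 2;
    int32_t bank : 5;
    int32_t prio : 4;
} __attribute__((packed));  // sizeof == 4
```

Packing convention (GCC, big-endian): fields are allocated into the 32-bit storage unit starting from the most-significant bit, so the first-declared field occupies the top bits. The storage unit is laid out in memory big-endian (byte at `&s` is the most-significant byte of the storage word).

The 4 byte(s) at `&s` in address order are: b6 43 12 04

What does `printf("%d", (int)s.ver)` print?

51298

[0]=0xb6 [1]=0x43 [2]=0x12 [3]=0x04 (big-endian) → word 0xb6431204
id [28+:4] = (word>>28) & 0xf = 11
ver [11+:17] = (word>>11) & 0x1ffff = 51298  ←
addr_hi [9+:2] = (word>>9) & 0x3 = 1
bank [4+:5] = (word>>4) & 0x1f = 0
prio [0+:4] = (word>>0) & 0xf = 4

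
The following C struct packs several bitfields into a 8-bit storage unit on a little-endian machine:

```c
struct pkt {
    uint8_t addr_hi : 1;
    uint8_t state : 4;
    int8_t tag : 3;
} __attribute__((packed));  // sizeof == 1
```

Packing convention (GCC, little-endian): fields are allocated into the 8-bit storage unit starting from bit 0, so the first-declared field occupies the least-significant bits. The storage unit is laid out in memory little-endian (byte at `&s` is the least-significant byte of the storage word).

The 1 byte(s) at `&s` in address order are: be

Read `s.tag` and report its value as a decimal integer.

[0]=0xbe (little-endian) → word 0xbe
addr_hi [0+:1] = (word>>0) & 0x1 = 0
state [1+:4] = (word>>1) & 0xf = 15
tag [5+:3] = (word>>5) & 0x7 = 5  ←
tag signed 3b, MSB=1: 5 - 8 = -3

-3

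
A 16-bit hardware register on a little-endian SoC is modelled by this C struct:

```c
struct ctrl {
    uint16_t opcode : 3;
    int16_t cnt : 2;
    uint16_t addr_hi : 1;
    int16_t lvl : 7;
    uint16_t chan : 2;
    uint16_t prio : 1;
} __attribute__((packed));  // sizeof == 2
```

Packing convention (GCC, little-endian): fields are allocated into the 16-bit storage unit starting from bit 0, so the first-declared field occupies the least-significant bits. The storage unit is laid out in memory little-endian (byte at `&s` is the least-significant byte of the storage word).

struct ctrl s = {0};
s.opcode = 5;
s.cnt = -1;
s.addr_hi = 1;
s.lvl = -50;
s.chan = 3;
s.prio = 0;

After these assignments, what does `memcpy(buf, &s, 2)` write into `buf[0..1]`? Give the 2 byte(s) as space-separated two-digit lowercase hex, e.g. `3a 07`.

bd 73

[0+:3] opcode=5 & 0x7 = 0x5; word=0x0005
[3+:2] cnt=-1 & 0x3 = 0x3; word=0x001d
[5+:1] addr_hi=1 & 0x1 = 0x1; word=0x003d
[6+:7] lvl=-50 & 0x7f = 0x4e; word=0x13bd
[13+:2] chan=3 & 0x3 = 0x3; word=0x73bd
[15+:1] prio=0 & 0x1 = 0x0; word=0x73bd
word = 0x73bd → little-endian bytes:
  [0]=0xbd  [1]=0x73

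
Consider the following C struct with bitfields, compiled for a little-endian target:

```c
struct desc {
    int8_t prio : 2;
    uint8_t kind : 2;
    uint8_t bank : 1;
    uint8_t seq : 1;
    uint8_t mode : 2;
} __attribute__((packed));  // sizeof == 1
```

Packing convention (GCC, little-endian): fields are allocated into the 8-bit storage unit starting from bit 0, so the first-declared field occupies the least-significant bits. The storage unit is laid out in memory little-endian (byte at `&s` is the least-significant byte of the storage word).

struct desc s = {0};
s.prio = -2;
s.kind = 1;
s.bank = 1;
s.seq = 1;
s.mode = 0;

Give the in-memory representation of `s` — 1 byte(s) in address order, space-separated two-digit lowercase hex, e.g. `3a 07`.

prio (2b) val=-2 bits=0x2 at bit 0: 0x02
kind (2b) val=1 bits=0x1 at bit 2: 0x06
bank (1b) val=1 bits=0x1 at bit 4: 0x16
seq (1b) val=1 bits=0x1 at bit 5: 0x36
mode (2b) val=0 bits=0x0 at bit 6: 0x36
word = 0x36 → little-endian bytes:
  [0]=0x36

36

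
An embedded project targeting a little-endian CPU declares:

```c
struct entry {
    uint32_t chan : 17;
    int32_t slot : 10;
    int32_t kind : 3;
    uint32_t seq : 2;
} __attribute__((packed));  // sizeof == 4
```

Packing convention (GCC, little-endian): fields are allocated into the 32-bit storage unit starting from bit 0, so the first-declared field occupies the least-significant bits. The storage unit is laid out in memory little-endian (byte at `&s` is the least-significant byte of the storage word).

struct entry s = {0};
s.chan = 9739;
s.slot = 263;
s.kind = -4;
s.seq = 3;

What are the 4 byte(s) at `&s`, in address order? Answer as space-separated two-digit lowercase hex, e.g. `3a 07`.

chan (17b) val=9739 bits=0x260b at bit 0: 0x0000260b
slot (10b) val=263 bits=0x107 at bit 17: 0x020e260b
kind (3b) val=-4 bits=0x4 at bit 27: 0x220e260b
seq (2b) val=3 bits=0x3 at bit 30: 0xe20e260b
word = 0xe20e260b → little-endian bytes:
  [0]=0x0b  [1]=0x26  [2]=0x0e  [3]=0xe2

0b 26 0e e2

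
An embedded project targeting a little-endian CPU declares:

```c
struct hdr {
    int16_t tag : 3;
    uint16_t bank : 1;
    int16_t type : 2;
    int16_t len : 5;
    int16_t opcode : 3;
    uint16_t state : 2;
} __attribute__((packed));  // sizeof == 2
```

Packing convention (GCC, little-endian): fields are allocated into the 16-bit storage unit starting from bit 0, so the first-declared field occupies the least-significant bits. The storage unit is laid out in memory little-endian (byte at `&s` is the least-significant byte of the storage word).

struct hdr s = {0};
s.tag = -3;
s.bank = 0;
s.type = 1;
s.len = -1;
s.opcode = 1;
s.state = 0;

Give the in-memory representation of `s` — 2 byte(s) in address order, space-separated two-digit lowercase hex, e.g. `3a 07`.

tag:3 = -3 → 0x5 << 0 → word 0x0005
bank:1 = 0 → 0x0 << 3 → word 0x0005
type:2 = 1 → 0x1 << 4 → word 0x0015
len:5 = -1 → 0x1f << 6 → word 0x07d5
opcode:3 = 1 → 0x1 << 11 → word 0x0fd5
state:2 = 0 → 0x0 << 14 → word 0x0fd5
word = 0x0fd5 → little-endian bytes:
  [0]=0xd5  [1]=0x0f

d5 0f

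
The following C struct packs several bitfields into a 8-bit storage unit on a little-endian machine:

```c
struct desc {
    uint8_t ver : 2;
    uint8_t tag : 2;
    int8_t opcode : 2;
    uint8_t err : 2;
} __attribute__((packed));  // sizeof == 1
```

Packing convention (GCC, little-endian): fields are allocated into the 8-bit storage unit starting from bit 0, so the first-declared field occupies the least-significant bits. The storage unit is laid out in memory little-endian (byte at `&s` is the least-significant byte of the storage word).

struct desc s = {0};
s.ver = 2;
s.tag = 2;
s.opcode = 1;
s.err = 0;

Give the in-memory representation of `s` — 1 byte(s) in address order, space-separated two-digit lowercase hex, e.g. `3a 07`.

1a

ver:2 = 2 → 0x2 << 0 → word 0x02
tag:2 = 2 → 0x2 << 2 → word 0x0a
opcode:2 = 1 → 0x1 << 4 → word 0x1a
err:2 = 0 → 0x0 << 6 → word 0x1a
word = 0x1a → little-endian bytes:
  [0]=0x1a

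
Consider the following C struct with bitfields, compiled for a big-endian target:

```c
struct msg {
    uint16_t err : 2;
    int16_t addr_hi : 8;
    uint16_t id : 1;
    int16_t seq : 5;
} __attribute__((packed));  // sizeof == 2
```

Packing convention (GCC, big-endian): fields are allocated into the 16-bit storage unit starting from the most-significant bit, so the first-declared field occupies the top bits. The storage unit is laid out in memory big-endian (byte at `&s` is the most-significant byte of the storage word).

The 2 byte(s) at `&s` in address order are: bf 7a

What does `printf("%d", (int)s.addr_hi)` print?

-3

[0]=0xbf [1]=0x7a (big-endian) → word 0xbf7a
err [14+:2] = (word>>14) & 0x3 = 2
addr_hi [6+:8] = (word>>6) & 0xff = 253  ←
id [5+:1] = (word>>5) & 0x1 = 1
seq [0+:5] = (word>>0) & 0x1f = 26
addr_hi signed 8b, MSB=1: 253 - 256 = -3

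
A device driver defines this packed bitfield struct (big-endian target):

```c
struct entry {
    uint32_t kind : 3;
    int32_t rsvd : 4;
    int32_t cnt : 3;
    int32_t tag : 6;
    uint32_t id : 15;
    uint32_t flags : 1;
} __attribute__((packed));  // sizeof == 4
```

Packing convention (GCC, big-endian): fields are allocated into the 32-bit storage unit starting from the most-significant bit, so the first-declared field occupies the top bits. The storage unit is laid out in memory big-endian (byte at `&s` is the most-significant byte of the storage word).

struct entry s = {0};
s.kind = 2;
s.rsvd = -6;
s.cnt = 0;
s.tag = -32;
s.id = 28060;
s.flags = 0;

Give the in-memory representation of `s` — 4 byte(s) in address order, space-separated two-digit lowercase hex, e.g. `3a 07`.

54 20 db 38

kind (3b) val=2 bits=0x2 at bit 29: 0x40000000
rsvd (4b) val=-6 bits=0xa at bit 25: 0x54000000
cnt (3b) val=0 bits=0x0 at bit 22: 0x54000000
tag (6b) val=-32 bits=0x20 at bit 16: 0x54200000
id (15b) val=28060 bits=0x6d9c at bit 1: 0x5420db38
flags (1b) val=0 bits=0x0 at bit 0: 0x5420db38
word = 0x5420db38 → big-endian bytes:
  [0]=0x54  [1]=0x20  [2]=0xdb  [3]=0x38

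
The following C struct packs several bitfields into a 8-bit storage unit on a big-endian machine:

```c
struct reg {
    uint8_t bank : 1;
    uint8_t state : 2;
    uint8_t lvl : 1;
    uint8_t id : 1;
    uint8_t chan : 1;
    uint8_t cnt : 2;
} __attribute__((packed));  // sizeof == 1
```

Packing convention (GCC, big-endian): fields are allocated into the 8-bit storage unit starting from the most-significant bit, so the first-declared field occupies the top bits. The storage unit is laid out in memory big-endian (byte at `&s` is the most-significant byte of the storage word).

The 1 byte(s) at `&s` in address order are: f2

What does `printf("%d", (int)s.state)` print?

3

[0]=0xf2 (big-endian) → word 0xf2
bank [7+:1] = (word>>7) & 0x1 = 1
state [5+:2] = (word>>5) & 0x3 = 3  ←
lvl [4+:1] = (word>>4) & 0x1 = 1
id [3+:1] = (word>>3) & 0x1 = 0
chan [2+:1] = (word>>2) & 0x1 = 0
cnt [0+:2] = (word>>0) & 0x3 = 2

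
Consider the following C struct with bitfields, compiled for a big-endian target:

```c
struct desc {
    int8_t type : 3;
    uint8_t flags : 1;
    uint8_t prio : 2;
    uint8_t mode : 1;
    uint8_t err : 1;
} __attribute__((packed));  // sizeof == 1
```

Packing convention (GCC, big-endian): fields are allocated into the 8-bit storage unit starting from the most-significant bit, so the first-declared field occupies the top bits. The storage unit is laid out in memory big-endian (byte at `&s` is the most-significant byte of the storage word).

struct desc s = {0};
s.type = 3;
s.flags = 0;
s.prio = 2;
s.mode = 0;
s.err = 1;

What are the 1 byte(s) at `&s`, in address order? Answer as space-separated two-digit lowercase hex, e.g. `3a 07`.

69

type (3b) val=3 bits=0x3 at bit 5: 0x60
flags (1b) val=0 bits=0x0 at bit 4: 0x60
prio (2b) val=2 bits=0x2 at bit 2: 0x68
mode (1b) val=0 bits=0x0 at bit 1: 0x68
err (1b) val=1 bits=0x1 at bit 0: 0x69
word = 0x69 → big-endian bytes:
  [0]=0x69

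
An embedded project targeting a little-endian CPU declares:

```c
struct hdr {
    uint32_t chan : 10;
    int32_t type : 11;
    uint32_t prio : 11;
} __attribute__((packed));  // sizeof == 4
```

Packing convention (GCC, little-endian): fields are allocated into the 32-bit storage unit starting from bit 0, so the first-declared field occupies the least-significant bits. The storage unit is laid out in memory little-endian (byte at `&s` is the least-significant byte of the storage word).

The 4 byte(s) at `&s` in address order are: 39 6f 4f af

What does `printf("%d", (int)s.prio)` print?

[0]=0x39 [1]=0x6f [2]=0x4f [3]=0xaf (little-endian) → word 0xaf4f6f39
chan:10 @ bit 0 → (0xaf4f6f39>>0)&0x3ff = 0x339
type:11 @ bit 10 → (0xaf4f6f39>>10)&0x7ff = 0x3db
prio:11 @ bit 21 → (0xaf4f6f39>>21)&0x7ff = 0x57a  ←

1402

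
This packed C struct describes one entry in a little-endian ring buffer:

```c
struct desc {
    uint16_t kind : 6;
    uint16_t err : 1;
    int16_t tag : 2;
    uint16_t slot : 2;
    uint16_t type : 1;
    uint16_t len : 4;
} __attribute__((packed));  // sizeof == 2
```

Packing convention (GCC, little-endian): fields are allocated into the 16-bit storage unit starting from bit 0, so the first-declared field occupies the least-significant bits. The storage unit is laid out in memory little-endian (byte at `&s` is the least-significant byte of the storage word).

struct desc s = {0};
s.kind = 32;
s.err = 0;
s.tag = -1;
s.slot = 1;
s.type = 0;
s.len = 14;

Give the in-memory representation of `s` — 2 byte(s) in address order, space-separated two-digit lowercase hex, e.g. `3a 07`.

kind:6 = 32 → 0x20 << 0 → word 0x0020
err:1 = 0 → 0x0 << 6 → word 0x0020
tag:2 = -1 → 0x3 << 7 → word 0x01a0
slot:2 = 1 → 0x1 << 9 → word 0x03a0
type:1 = 0 → 0x0 << 11 → word 0x03a0
len:4 = 14 → 0xe << 12 → word 0xe3a0
word = 0xe3a0 → little-endian bytes:
  [0]=0xa0  [1]=0xe3

a0 e3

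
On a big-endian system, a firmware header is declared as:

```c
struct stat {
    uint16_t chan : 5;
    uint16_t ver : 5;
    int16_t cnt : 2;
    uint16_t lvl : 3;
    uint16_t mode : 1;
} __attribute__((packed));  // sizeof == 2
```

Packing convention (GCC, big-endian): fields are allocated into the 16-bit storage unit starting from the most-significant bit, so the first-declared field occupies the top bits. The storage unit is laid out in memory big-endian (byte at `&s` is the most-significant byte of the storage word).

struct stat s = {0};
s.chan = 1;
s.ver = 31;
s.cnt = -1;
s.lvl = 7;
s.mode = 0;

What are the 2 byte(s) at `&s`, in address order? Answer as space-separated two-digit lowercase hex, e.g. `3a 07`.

chan:5 = 1 → 0x1 << 11 → word 0x0800
ver:5 = 31 → 0x1f << 6 → word 0x0fc0
cnt:2 = -1 → 0x3 << 4 → word 0x0ff0
lvl:3 = 7 → 0x7 << 1 → word 0x0ffe
mode:1 = 0 → 0x0 << 0 → word 0x0ffe
word = 0x0ffe → big-endian bytes:
  [0]=0x0f  [1]=0xfe

0f fe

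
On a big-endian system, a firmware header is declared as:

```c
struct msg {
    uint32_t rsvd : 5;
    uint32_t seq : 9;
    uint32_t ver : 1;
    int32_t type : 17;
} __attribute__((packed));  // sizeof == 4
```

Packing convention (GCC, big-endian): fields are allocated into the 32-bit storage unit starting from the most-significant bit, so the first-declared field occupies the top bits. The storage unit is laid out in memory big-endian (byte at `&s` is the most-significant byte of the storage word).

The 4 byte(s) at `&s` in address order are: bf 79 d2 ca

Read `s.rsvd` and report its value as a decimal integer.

[0]=0xbf [1]=0x79 [2]=0xd2 [3]=0xca (big-endian) → word 0xbf79d2ca
rsvd:5 @ bit 27 → (0xbf79d2ca>>27)&0x1f = 0x17  ←
seq:9 @ bit 18 → (0xbf79d2ca>>18)&0x1ff = 0x1de
ver:1 @ bit 17 → (0xbf79d2ca>>17)&0x1 = 0x0
type:17 @ bit 0 → (0xbf79d2ca>>0)&0x1ffff = 0x1d2ca

23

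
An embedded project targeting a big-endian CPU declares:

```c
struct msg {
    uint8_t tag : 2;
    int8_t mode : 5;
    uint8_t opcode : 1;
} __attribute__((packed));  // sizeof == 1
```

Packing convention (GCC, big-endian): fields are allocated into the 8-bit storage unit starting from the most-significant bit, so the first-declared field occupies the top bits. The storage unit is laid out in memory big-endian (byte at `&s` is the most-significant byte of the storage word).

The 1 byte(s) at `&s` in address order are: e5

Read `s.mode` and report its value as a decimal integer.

-14

[0]=0xe5 (big-endian) → word 0xe5
tag [6+:2] = (word>>6) & 0x3 = 3
mode [1+:5] = (word>>1) & 0x1f = 18  ←
opcode [0+:1] = (word>>0) & 0x1 = 1
mode signed 5b, MSB=1: 18 - 32 = -14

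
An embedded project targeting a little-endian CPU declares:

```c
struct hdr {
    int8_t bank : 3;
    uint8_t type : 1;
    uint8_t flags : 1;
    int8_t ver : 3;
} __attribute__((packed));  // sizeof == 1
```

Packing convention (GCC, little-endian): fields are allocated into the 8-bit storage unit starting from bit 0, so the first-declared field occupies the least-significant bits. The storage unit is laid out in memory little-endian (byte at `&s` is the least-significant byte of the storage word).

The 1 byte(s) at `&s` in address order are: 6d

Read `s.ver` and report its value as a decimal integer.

3

[0]=0x6d (little-endian) → word 0x6d
bank [0+:3] = (word>>0) & 0x7 = 5
type [3+:1] = (word>>3) & 0x1 = 1
flags [4+:1] = (word>>4) & 0x1 = 0
ver [5+:3] = (word>>5) & 0x7 = 3  ←
ver signed 3b, MSB=0: value = 3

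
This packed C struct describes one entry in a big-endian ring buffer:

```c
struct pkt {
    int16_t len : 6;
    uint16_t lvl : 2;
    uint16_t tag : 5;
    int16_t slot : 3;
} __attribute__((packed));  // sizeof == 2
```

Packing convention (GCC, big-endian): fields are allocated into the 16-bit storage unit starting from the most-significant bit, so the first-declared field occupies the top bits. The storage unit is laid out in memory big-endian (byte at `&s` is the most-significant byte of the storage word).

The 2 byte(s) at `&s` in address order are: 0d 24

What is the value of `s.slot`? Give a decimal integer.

-4

[0]=0x0d [1]=0x24 (big-endian) → word 0x0d24
len:6 @ bit 10 → (0x0d24>>10)&0x3f = 0x3
lvl:2 @ bit 8 → (0x0d24>>8)&0x3 = 0x1
tag:5 @ bit 3 → (0x0d24>>3)&0x1f = 0x4
slot:3 @ bit 0 → (0x0d24>>0)&0x7 = 0x4  ←
slot signed 3b, MSB=1: 4 - 8 = -4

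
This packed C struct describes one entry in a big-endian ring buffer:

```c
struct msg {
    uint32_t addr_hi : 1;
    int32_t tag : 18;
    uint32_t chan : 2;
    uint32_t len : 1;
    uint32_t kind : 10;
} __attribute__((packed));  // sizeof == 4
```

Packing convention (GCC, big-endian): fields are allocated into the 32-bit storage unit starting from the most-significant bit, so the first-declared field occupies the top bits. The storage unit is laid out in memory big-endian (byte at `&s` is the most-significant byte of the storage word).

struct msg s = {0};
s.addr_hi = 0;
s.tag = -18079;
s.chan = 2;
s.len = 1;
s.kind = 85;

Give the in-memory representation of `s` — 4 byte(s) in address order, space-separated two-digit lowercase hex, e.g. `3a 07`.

addr_hi (1b) val=0 bits=0x0 at bit 31: 0x00000000
tag (18b) val=-18079 bits=0x3b961 at bit 13: 0x772c2000
chan (2b) val=2 bits=0x2 at bit 11: 0x772c3000
len (1b) val=1 bits=0x1 at bit 10: 0x772c3400
kind (10b) val=85 bits=0x55 at bit 0: 0x772c3455
word = 0x772c3455 → big-endian bytes:
  [0]=0x77  [1]=0x2c  [2]=0x34  [3]=0x55

77 2c 34 55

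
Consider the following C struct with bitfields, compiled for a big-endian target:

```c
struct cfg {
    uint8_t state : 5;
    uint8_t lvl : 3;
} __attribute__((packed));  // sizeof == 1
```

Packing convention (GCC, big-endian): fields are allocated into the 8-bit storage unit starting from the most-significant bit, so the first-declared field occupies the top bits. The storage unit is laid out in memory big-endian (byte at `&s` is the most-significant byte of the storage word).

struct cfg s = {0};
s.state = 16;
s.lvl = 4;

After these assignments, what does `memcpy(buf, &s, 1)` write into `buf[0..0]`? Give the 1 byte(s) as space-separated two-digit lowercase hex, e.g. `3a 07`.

state (5b) val=16 bits=0x10 at bit 3: 0x80
lvl (3b) val=4 bits=0x4 at bit 0: 0x84
word = 0x84 → big-endian bytes:
  [0]=0x84

84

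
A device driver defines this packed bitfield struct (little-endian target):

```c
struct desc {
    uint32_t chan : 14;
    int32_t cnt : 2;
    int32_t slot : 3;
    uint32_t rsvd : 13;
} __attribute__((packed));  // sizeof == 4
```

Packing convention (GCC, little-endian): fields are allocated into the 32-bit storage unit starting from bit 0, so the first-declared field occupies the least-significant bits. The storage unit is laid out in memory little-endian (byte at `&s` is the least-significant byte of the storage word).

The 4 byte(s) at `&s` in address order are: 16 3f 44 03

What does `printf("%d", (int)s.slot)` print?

[0]=0x16 [1]=0x3f [2]=0x44 [3]=0x03 (little-endian) → word 0x03443f16
chan [0+:14] = (word>>0) & 0x3fff = 16150
cnt [14+:2] = (word>>14) & 0x3 = 0
slot [16+:3] = (word>>16) & 0x7 = 4  ←
rsvd [19+:13] = (word>>19) & 0x1fff = 104
slot signed 3b, MSB=1: 4 - 8 = -4

-4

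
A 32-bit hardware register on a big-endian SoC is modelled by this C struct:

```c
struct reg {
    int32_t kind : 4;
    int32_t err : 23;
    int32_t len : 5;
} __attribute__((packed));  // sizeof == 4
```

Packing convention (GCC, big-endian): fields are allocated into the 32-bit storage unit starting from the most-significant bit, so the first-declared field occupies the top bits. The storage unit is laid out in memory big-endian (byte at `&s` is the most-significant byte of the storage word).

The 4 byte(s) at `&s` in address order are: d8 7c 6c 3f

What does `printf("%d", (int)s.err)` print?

[0]=0xd8 [1]=0x7c [2]=0x6c [3]=0x3f (big-endian) → word 0xd87c6c3f
kind [28+:4] = (word>>28) & 0xf = 13
err [5+:23] = (word>>5) & 0x7fffff = 4449121  ←
len [0+:5] = (word>>0) & 0x1f = 31
err signed 23b, MSB=1: 4449121 - 8388608 = -3939487

-3939487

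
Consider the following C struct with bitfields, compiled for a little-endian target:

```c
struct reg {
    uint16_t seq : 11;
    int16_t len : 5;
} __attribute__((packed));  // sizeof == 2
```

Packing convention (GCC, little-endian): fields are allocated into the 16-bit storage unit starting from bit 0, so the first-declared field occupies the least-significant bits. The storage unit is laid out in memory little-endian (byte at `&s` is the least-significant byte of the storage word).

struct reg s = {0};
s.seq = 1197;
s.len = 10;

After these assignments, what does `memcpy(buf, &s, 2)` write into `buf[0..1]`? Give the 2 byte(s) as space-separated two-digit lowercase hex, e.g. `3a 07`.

[0+:11] seq=1197 & 0x7ff = 0x4ad; word=0x04ad
[11+:5] len=10 & 0x1f = 0xa; word=0x54ad
word = 0x54ad → little-endian bytes:
  [0]=0xad  [1]=0x54

ad 54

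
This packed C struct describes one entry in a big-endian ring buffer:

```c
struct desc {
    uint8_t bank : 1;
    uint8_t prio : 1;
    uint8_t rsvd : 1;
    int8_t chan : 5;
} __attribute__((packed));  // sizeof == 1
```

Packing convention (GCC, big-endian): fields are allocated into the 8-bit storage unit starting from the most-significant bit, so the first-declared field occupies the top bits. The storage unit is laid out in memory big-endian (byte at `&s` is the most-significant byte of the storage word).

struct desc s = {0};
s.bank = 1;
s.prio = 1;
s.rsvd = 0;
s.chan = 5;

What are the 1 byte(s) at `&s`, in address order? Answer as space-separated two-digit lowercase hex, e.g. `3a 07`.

bank (1b) val=1 bits=0x1 at bit 7: 0x80
prio (1b) val=1 bits=0x1 at bit 6: 0xc0
rsvd (1b) val=0 bits=0x0 at bit 5: 0xc0
chan (5b) val=5 bits=0x5 at bit 0: 0xc5
word = 0xc5 → big-endian bytes:
  [0]=0xc5

c5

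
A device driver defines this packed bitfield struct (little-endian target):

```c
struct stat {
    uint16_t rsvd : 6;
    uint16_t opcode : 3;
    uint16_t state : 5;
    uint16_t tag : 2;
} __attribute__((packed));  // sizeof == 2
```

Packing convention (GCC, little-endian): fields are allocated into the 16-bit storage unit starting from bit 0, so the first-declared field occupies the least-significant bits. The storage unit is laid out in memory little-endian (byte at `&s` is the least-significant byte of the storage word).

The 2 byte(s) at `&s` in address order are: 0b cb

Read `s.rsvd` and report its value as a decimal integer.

11

[0]=0x0b [1]=0xcb (little-endian) → word 0xcb0b
rsvd:6 @ bit 0 → (0xcb0b>>0)&0x3f = 0xb  ←
opcode:3 @ bit 6 → (0xcb0b>>6)&0x7 = 0x4
state:5 @ bit 9 → (0xcb0b>>9)&0x1f = 0x5
tag:2 @ bit 14 → (0xcb0b>>14)&0x3 = 0x3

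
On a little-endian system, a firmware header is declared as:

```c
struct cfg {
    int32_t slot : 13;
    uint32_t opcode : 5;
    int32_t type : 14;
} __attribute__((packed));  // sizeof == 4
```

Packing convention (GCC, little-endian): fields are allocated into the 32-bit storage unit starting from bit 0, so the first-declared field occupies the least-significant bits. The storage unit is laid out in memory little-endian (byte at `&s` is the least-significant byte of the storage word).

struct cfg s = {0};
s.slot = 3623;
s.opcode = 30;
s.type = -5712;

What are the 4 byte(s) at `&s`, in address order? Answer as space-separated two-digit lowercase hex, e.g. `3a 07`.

27 ce c3 a6

[0+:13] slot=3623 & 0x1fff = 0xe27; word=0x00000e27
[13+:5] opcode=30 & 0x1f = 0x1e; word=0x0003ce27
[18+:14] type=-5712 & 0x3fff = 0x29b0; word=0xa6c3ce27
word = 0xa6c3ce27 → little-endian bytes:
  [0]=0x27  [1]=0xce  [2]=0xc3  [3]=0xa6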